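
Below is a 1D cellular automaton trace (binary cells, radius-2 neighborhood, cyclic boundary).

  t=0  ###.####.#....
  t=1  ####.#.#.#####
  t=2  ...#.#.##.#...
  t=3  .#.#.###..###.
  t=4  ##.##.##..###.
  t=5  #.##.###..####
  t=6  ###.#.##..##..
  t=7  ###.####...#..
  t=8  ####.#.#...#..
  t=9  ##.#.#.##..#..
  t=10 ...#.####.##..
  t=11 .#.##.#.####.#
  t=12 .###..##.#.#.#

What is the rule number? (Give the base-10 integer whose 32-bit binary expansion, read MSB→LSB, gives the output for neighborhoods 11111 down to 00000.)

  ##### -> .   bit 31 = 0  t=1,i=0
  ####. -> .   bit 30 = 0  t=0,i=6
  ###.# -> #   bit 29 = 1  t=0,i=2
  ###.. -> #   bit 28 = 1  t=3,i=7
  ##.## -> #   bit 27 = 1  t=0,i=3
  ##.#. -> .   bit 26 = 0  t=0,i=8
  ##..# -> .   bit 25 = 0  t=3,i=8
  ##... -> .   bit 24 = 0  t=7,i=8
  #.### -> .   bit 23 = 0  t=0,i=4
  #.##. -> #   bit 22 = 1  t=2,i=7
  #.#.# -> #   bit 21 = 1  t=1,i=5
  #.#.. -> #   bit 20 = 1  t=0,i=9
  #..## -> .   bit 19 = 0  t=3,i=9
  #..#. -> #   bit 18 = 1  t=3,i=0
  #...# -> .   bit 17 = 0  t=7,i=9
  #.... -> #   bit 16 = 1  t=0,i=11
  .#### -> #   bit 15 = 1  t=0,i=5
  .###. -> #   bit 14 = 1  t=0,i=1
  .##.# -> .   bit 13 = 0  t=2,i=8
  .##.. -> #   bit 12 = 1  t=4,i=7
  .#.## -> #   bit 11 = 1  t=1,i=8
  .#.#. -> .   bit 10 = 0  t=1,i=6
  .#..# -> .   bit 9 = 0  t=7,i=12
  .#... -> #   bit 8 = 1  t=0,i=10
  ..### -> #   bit 7 = 1  t=0,i=0
  ..##. -> .   bit 6 = 0  t=6,i=10
  ..#.# -> #   bit 5 = 1  t=2,i=3
  ..#.. -> #   bit 4 = 1  t=7,i=11
  ...## -> #   bit 3 = 1  t=0,i=13
  ...#. -> .   bit 2 = 0  t=2,i=2
  ....# -> #   bit 1 = 1  t=0,i=12
  ..... -> .   bit 0 = 0  t=2,i=0
  bits 00111000011101011101100110111010 = 947247546

947247546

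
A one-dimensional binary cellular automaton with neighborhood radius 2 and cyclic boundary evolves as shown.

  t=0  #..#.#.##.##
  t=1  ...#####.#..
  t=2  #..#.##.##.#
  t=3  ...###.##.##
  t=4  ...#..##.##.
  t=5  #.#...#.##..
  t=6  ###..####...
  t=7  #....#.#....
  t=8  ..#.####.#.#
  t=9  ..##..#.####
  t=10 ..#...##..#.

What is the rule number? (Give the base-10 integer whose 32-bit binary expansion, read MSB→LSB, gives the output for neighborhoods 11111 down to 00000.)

  [31] ##### => #  t=1,i=5
  [30] ####. => #  t=1,i=6
  [29] ###.# => .  t=1,i=7
  [28] ###.. => .  t=0,i=0
  [27] ##.## => #  t=0,i=9
  [26] ##.#. => #  t=1,i=8
  [25] ##..# => .  t=0,i=1
  [24] ##... => .  t=3,i=0
  [23] #.### => .  t=0,i=10
  [22] #.##. => #  t=0,i=7
  [21] #.#.# => #  t=0,i=5
  [20] #.#.. => #  t=1,i=9
  [19] #..## => .  t=4,i=5
  [18] #..#. => .  t=0,i=2
  [17] #...# => .  t=3,i=1
  [16] #.... => #  t=1,i=11
  [15] .#### => .  t=1,i=4
  [14] .###. => .  t=0,i=11
  [13] .##.# => .  t=0,i=8
  [12] .##.. => .  t=2,i=0
  [11] .#.## => #  t=0,i=6
  [10] .#.#. => #  t=0,i=4
  [9] .#..# => .  t=4,i=4
  [8] .#... => .  t=1,i=10
  [7] ..### => #  t=1,i=3
  [6] ..##. => #  t=4,i=6
  [5] ..#.# => #  t=0,i=3
  [4] ..#.. => .  t=4,i=3
  [3] ...## => .  t=1,i=2
  [2] ...#. => #  t=4,i=2
  [1] ....# => .  t=1,i=1
  [0] ..... => #  t=1,i=0
  bits 11001100011100010000110011100101 = 3429960933

3429960933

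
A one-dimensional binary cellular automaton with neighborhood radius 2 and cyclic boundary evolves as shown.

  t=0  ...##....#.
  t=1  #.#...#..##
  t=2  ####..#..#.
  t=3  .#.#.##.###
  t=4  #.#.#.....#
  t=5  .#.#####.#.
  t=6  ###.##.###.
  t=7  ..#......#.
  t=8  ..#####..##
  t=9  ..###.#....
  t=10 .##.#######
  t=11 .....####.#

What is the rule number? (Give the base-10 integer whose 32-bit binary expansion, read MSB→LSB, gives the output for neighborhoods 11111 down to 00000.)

3021311417

  ##### -> #   bit 31 = 1  t=5,i=5
  ####. -> .   bit 30 = 0  t=2,i=2
  ###.# -> #   bit 29 = 1  t=1,i=0
  ###.. -> #   bit 28 = 1  t=2,i=3
  ##.## -> .   bit 27 = 0  t=3,i=7
  ##.#. -> #   bit 26 = 1  t=1,i=1
  ##..# -> .   bit 25 = 0  t=2,i=4
  ##... -> .   bit 24 = 0  t=0,i=5
  #.### -> .   bit 23 = 0  t=2,i=0
  #.##. -> .   bit 22 = 0  t=3,i=5
  #.#.# -> .   bit 21 = 0  t=3,i=1
  #.#.. -> #   bit 20 = 1  t=1,i=2
  #..## -> .   bit 19 = 0  t=1,i=8
  #..#. -> #   bit 18 = 1  t=2,i=5
  #...# -> .   bit 17 = 0  t=1,i=4
  #.... -> #   bit 16 = 1  t=0,i=0
  .#### -> #   bit 15 = 1  t=2,i=1
  .###. -> .   bit 14 = 0  t=1,i=10
  .##.# -> .   bit 13 = 0  t=3,i=6
  .##.. -> .   bit 12 = 0  t=0,i=4
  .#.## -> #   bit 11 = 1  t=2,i=10
  .#.#. -> #   bit 10 = 1  t=3,i=2
  .#..# -> .   bit 9 = 0  t=1,i=7
  .#... -> #   bit 8 = 1  t=0,i=10
  ..### -> #   bit 7 = 1  t=1,i=9
  ..##. -> .   bit 6 = 0  t=0,i=3
  ..#.# -> #   bit 5 = 1  t=2,i=9
  ..#.. -> #   bit 4 = 1  t=0,i=9
  ...## -> #   bit 3 = 1  t=0,i=2
  ...#. -> .   bit 2 = 0  t=0,i=8
  ....# -> .   bit 1 = 0  t=0,i=1
  ..... -> #   bit 0 = 1  t=4,i=7
  bits 10110100000101011000110110111001 = 3021311417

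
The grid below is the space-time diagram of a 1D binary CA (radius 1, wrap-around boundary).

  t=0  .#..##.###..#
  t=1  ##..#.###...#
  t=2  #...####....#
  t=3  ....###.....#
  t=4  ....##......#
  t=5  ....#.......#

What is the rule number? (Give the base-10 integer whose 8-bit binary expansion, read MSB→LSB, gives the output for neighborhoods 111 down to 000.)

  nb ###: next=#  (t=0,i=8, bit7=1)
  nb ##.: next=.  (t=0,i=5, bit6=0)
  nb #.#: next=#  (t=0,i=0, bit5=1)
  nb #..: next=.  (t=0,i=2, bit4=0)
  nb .##: next=#  (t=0,i=4, bit3=1)
  nb .#.: next=#  (t=0,i=1, bit2=1)
  nb ..#: next=.  (t=0,i=3, bit1=0)
  nb ...: next=.  (t=1,i=10, bit0=0)
  bits 10101100 = 172

172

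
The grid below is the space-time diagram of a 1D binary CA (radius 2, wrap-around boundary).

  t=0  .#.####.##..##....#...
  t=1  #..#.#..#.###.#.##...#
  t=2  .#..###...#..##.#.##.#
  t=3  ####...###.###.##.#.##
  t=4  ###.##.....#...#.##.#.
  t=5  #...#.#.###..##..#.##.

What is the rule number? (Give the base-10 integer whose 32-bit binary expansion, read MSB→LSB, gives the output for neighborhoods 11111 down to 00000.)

3355051591

  [31] ##### => #  t=3,i=0
  [30] ####. => #  t=0,i=5
  [29] ###.# => .  t=0,i=6
  [28] ###.. => .  t=2,i=6
  [27] ##.## => .  t=0,i=7
  [26] ##.#. => #  t=1,i=13
  [25] ##..# => #  t=0,i=10
  [24] ##... => #  t=0,i=14
  [23] #.### => #  t=0,i=3
  [22] #.##. => #  t=0,i=8
  [21] #.#.# => #  t=1,i=14
  [20] #.#.. => #  t=1,i=5
  [19] #..## => #  t=0,i=11
  [18] #..#. => .  t=1,i=2
  [17] #...# => #  t=1,i=19
  [16] #.... => .  t=0,i=15
  [15] .#### => .  t=0,i=4
  [14] .###. => .  t=1,i=11
  [13] .##.# => .  t=2,i=14
  [12] .##.. => .  t=0,i=9
  [11] .#.## => .  t=0,i=2
  [10] .#.#. => #  t=1,i=4
  [9] .#..# => #  t=1,i=6
  [8] .#... => .  t=0,i=19
  [7] ..### => .  t=2,i=4
  [6] ..##. => #  t=0,i=12
  [5] ..#.# => .  t=0,i=1
  [4] ..#.. => .  t=0,i=18
  [3] ...## => .  t=1,i=20
  [2] ...#. => #  t=0,i=0
  [1] ....# => #  t=0,i=16
  [0] ..... => #  t=4,i=8
  bits 11000111111110100000011001000111 = 3355051591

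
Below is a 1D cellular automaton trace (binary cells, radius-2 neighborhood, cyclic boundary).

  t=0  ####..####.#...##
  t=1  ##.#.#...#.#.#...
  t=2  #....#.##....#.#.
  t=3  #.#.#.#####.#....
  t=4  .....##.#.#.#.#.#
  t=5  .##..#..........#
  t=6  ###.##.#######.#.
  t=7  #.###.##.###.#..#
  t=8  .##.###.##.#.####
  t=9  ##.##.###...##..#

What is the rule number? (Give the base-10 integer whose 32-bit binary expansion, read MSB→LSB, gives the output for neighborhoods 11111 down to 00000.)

3118406229

  #####|#  b31=1 t=0,i=0
  ####.|.  b30=0 t=0,i=2
  ###.#|#  b29=1 t=0,i=9
  ###..|#  b28=1 t=0,i=3
  ##.##|#  b27=1 t=6,i=3
  ##.#.|.  b26=0 t=0,i=10
  ##..#|.  b25=0 t=0,i=4
  ##...|#  b24=1 t=2,i=9
  #.###|#  b23=1 t=3,i=6
  #.##.|#  b22=1 t=2,i=7
  #.#.#|.  b21=0 t=1,i=3
  #.#..|#  b20=1 t=0,i=11
  #..##|#  b19=1 t=0,i=5
  #..#.|#  b18=1 t=5,i=4
  #...#|#  b17=1 t=0,i=13
  #....|#  b16=1 t=2,i=2
  .####|.  b15=0 t=0,i=7
  .###.|.  b14=0 t=6,i=1
  .##.#|.  b13=0 t=1,i=1
  .##..|#  b12=1 t=2,i=8
  .#.##|#  b11=1 t=2,i=6
  .#.#.|.  b10=0 t=1,i=4
  .#..#|#  b9=1 t=7,i=14
  .#...|.  b8=0 t=0,i=12
  ..###|.  b7=0 t=0,i=6
  ..##.|#  b6=1 t=1,i=0
  ..#.#|.  b5=0 t=1,i=9
  ..#..|#  b4=1 t=5,i=5
  ...##|.  b3=0 t=0,i=14
  ...#.|#  b2=1 t=1,i=8
  ....#|.  b1=0 t=2,i=3
  .....|#  b0=1 t=4,i=2
  bits 10111001110111110001101001010101 = 3118406229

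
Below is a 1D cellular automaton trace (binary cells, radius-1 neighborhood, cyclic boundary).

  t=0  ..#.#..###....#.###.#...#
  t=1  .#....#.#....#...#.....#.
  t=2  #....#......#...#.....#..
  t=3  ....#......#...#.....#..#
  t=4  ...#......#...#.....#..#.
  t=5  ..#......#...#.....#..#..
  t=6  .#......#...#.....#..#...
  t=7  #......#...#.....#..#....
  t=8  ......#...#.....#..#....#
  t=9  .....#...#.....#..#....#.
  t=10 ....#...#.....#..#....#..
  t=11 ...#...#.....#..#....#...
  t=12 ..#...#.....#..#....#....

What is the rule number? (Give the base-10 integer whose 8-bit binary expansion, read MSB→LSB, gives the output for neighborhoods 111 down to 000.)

130

  nb ###: next=#  (t=0,i=8, bit7=1)
  nb ##.: next=.  (t=0,i=9, bit6=0)
  nb #.#: next=.  (t=0,i=3, bit5=0)
  nb #..: next=.  (t=0,i=0, bit4=0)
  nb .##: next=.  (t=0,i=7, bit3=0)
  nb .#.: next=.  (t=0,i=2, bit2=0)
  nb ..#: next=#  (t=0,i=1, bit1=1)
  nb ...: next=.  (t=0,i=11, bit0=0)
  bits 10000010 = 130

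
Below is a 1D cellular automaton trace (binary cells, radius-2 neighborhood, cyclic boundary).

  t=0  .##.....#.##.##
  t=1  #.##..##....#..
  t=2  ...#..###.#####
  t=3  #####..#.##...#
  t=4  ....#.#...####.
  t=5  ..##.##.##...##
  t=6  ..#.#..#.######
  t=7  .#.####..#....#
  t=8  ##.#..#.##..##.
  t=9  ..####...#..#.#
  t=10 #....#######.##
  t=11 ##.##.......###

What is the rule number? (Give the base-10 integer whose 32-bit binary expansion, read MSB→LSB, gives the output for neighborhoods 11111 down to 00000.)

498488926

  ##### -> .   bit 31 = 0  t=2,i=12
  ####. -> .   bit 30 = 0  t=2,i=13
  ###.# -> .   bit 29 = 0  t=2,i=8
  ###.. -> #   bit 28 = 1  t=2,i=14
  ##.## -> #   bit 27 = 1  t=0,i=0
  ##.#. -> #   bit 26 = 1  t=8,i=2
  ##..# -> .   bit 25 = 0  t=1,i=4
  ##... -> #   bit 24 = 1  t=0,i=3
  #.### -> #   bit 23 = 1  t=2,i=10
  #.##. -> .   bit 22 = 0  t=0,i=1
  #.#.# -> #   bit 21 = 1  t=7,i=1
  #.#.. -> #   bit 20 = 1  t=4,i=6
  #..## -> .   bit 19 = 0  t=1,i=5
  #..#. -> #   bit 18 = 1  t=1,i=14
  #...# -> #   bit 17 = 1  t=2,i=1
  #.... -> .   bit 16 = 0  t=0,i=4
  .#### -> .   bit 15 = 0  t=2,i=11
  .###. -> #   bit 14 = 1  t=2,i=7
  .##.# -> .   bit 13 = 0  t=0,i=11
  .##.. -> #   bit 12 = 1  t=0,i=2
  .#.## -> .   bit 11 = 0  t=0,i=9
  .#.#. -> #   bit 10 = 1  t=4,i=5
  .#..# -> #   bit 9 = 1  t=1,i=13
  .#... -> .   bit 8 = 0  t=4,i=7
  ..### -> .   bit 7 = 0  t=2,i=6
  ..##. -> #   bit 6 = 1  t=1,i=6
  ..#.# -> .   bit 5 = 0  t=0,i=8
  ..#.. -> #   bit 4 = 1  t=1,i=12
  ...## -> #   bit 3 = 1  t=3,i=13
  ...#. -> #   bit 2 = 1  t=0,i=7
  ....# -> #   bit 1 = 1  t=0,i=6
  ..... -> .   bit 0 = 0  t=0,i=5
  bits 00011101101101100101011001011110 = 498488926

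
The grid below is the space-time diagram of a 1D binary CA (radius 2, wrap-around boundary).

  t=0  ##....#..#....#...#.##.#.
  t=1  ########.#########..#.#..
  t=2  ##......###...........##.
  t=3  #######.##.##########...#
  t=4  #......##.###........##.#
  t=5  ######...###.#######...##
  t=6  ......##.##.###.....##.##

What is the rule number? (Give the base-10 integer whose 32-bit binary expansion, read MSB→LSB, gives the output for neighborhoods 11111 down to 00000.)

  [31] ##### => .  t=1,i=2
  [30] ####. => .  t=1,i=6
  [29] ###.# => .  t=1,i=7
  [28] ###.. => .  t=1,i=17
  [27] ##.## => #  t=1,i=8
  [26] ##.#. => #  t=0,i=22
  [25] ##..# => .  t=1,i=18
  [24] ##... => #  t=0,i=2
  [23] #.### => #  t=1,i=9
  [22] #.##. => #  t=0,i=0
  [21] #.#.# => .  t=0,i=23
  [20] #.#.. => #  t=1,i=22
  [19] #..## => .  t=1,i=24
  [18] #..#. => .  t=0,i=8
  [17] #...# => #  t=0,i=16
  [16] #.... => #  t=0,i=3
  [15] .#### => #  t=1,i=1
  [14] .###. => #  t=2,i=9
  [13] .##.# => .  t=0,i=21
  [12] .##.. => #  t=0,i=1
  [11] .#.## => .  t=0,i=19
  [10] .#.#. => .  t=1,i=21
  [9] .#..# => #  t=0,i=7
  [8] .#... => #  t=0,i=10
  [7] ..### => #  t=1,i=0
  [6] ..##. => .  t=2,i=22
  [5] ..#.# => .  t=0,i=18
  [4] ..#.. => #  t=0,i=6
  [3] ...## => .  t=2,i=7
  [2] ...#. => #  t=0,i=5
  [1] ....# => #  t=0,i=4
  [0] ..... => #  t=2,i=4
  bits 00001101110100111101001110010111 = 231986071

231986071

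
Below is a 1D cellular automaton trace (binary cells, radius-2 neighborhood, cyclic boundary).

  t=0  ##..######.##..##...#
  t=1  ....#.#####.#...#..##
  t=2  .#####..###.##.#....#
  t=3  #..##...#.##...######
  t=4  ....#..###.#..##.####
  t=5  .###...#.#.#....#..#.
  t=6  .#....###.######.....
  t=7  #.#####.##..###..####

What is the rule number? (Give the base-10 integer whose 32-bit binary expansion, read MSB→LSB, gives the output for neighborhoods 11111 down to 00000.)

  [31] ##### => #  t=0,i=6
  [30] ####. => #  t=0,i=8
  [29] ###.# => #  t=0,i=9
  [28] ###.. => .  t=0,i=1
  [27] ##.## => #  t=0,i=10
  [26] ##.#. => .  t=1,i=11
  [25] ##..# => .  t=0,i=2
  [24] ##... => .  t=0,i=17
  [23] #.### => .  t=1,i=6
  [22] #.##. => .  t=0,i=11
  [21] #.#.# => .  t=5,i=9
  [20] #.#.. => #  t=1,i=12
  [19] #..## => .  t=0,i=3
  [18] #..#. => .  t=5,i=18
  [17] #...# => .  t=0,i=18
  [16] #.... => #  t=1,i=1
  [15] .#### => .  t=0,i=5
  [14] .###. => .  t=0,i=0
  [13] .##.# => .  t=2,i=13
  [12] .##.. => #  t=0,i=12
  [11] .#.## => #  t=1,i=5
  [10] .#.#. => #  t=5,i=8
  [9] .#..# => .  t=1,i=17
  [8] .#... => #  t=1,i=13
  [7] ..### => #  t=0,i=4
  [6] ..##. => .  t=0,i=15
  [5] ..#.# => #  t=1,i=4
  [4] ..#.. => .  t=1,i=16
  [3] ...## => #  t=0,i=19
  [2] ...#. => #  t=1,i=3
  [1] ....# => #  t=1,i=2
  [0] ..... => #  t=6,i=18
  bits 11101000000100010001110110101111 = 3893435823

3893435823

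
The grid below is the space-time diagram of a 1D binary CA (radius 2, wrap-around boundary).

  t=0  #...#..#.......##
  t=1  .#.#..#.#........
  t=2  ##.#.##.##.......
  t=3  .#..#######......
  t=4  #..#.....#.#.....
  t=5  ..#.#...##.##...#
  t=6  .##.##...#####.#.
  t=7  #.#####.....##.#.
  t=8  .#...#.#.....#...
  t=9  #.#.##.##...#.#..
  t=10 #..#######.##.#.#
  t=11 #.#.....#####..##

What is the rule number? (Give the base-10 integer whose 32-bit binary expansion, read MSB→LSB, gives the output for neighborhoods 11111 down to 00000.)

  ##### -> .   bit 31 = 0  t=3,i=6
  ####. -> #   bit 30 = 1  t=3,i=9
  ###.# -> #   bit 29 = 1  t=6,i=13
  ###.. -> .   bit 28 = 0  t=0,i=0
  ##.## -> #   bit 27 = 1  t=2,i=7
  ##.#. -> .   bit 26 = 0  t=2,i=2
  ##..# -> .   bit 25 = 0  t=10,i=1
  ##... -> #   bit 24 = 1  t=0,i=1
  #.### -> .   bit 23 = 0  t=7,i=2
  #.##. -> #   bit 22 = 1  t=2,i=5
  #.#.# -> .   bit 21 = 0  t=2,i=3
  #.#.. -> #   bit 20 = 1  t=1,i=3
  #..## -> #   bit 19 = 1  t=3,i=3
  #..#. -> #   bit 18 = 1  t=0,i=6
  #...# -> .   bit 17 = 0  t=0,i=2
  #.... -> .   bit 16 = 0  t=0,i=9
  .#### -> .   bit 15 = 0  t=3,i=5
  .###. -> .   bit 14 = 0  t=0,i=16
  .##.# -> #   bit 13 = 1  t=2,i=1
  .##.. -> #   bit 12 = 1  t=2,i=9
  .#.## -> #   bit 11 = 1  t=2,i=4
  .#.#. -> .   bit 10 = 0  t=1,i=2
  .#..# -> .   bit 9 = 0  t=0,i=5
  .#... -> #   bit 8 = 1  t=0,i=8
  ..### -> .   bit 7 = 0  t=0,i=15
  ..##. -> .   bit 6 = 0  t=2,i=0
  ..#.# -> #   bit 5 = 1  t=1,i=1
  ..#.. -> .   bit 4 = 0  t=0,i=4
  ...## -> .   bit 3 = 0  t=0,i=14
  ...#. -> #   bit 2 = 1  t=0,i=3
  ....# -> .   bit 1 = 0  t=0,i=13
  ..... -> .   bit 0 = 0  t=0,i=10
  bits 01101001010111000011100100100100 = 1767651620

1767651620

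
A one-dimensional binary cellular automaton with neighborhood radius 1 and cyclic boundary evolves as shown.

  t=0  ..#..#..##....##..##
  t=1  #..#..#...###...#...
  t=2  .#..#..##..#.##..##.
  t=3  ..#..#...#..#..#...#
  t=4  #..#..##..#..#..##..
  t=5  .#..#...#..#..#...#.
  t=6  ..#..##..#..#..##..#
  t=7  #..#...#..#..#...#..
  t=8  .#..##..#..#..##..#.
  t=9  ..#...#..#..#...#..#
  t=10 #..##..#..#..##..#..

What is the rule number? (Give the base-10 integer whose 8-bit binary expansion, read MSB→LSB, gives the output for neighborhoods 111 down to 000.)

  nb ###: next=#  (t=1,i=11, bit7=1)
  nb ##.: next=.  (t=0,i=9, bit6=0)
  nb #.#: next=#  (t=2,i=12, bit5=1)
  nb #..: next=#  (t=0,i=0, bit4=1)
  nb .##: next=.  (t=0,i=8, bit3=0)
  nb .#.: next=.  (t=0,i=2, bit2=0)
  nb ..#: next=.  (t=0,i=1, bit1=0)
  nb ...: next=#  (t=0,i=11, bit0=1)
  bits 10110001 = 177

177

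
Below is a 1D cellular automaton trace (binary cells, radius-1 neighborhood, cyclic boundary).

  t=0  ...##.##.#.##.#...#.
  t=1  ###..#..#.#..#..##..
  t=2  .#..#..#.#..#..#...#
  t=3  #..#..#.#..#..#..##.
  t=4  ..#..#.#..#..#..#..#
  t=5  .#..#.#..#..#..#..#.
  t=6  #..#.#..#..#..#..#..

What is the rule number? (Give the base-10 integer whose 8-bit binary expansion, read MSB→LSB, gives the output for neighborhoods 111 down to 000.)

163

  ### -> #   bit 7 = 1  t=1,i=1
  ##. -> .   bit 6 = 0  t=0,i=4
  #.# -> #   bit 5 = 1  t=0,i=5
  #.. -> .   bit 4 = 0  t=0,i=15
  .## -> .   bit 3 = 0  t=0,i=3
  .#. -> .   bit 2 = 0  t=0,i=9
  ..# -> #   bit 1 = 1  t=0,i=2
  ... -> #   bit 0 = 1  t=0,i=0
  bits 10100011 = 163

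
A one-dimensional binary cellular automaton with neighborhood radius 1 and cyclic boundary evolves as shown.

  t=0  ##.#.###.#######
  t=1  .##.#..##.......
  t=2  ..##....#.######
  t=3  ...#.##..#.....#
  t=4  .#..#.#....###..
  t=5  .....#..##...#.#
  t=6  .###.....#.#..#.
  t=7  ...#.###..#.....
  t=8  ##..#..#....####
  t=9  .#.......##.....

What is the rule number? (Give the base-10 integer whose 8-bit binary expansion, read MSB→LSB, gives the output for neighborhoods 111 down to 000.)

  ### -> .   bit 7 = 0  t=0,i=0
  ##. -> #   bit 6 = 1  t=0,i=1
  #.# -> #   bit 5 = 1  t=0,i=2
  #.. -> .   bit 4 = 0  t=1,i=5
  .## -> .   bit 3 = 0  t=0,i=5
  .#. -> .   bit 2 = 0  t=0,i=3
  ..# -> .   bit 1 = 0  t=1,i=0
  ... -> #   bit 0 = 1  t=1,i=10
  bits 01100001 = 97

97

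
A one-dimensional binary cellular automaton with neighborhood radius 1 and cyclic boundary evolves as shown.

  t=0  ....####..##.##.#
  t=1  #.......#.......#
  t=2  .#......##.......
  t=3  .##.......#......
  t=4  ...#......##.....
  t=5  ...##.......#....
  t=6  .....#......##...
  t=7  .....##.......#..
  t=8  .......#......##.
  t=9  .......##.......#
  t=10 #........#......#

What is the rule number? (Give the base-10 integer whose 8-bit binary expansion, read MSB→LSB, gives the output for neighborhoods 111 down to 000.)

  ###|.  b7=0 t=0,i=5
  ##.|.  b6=0 t=0,i=7
  #.#|.  b5=0 t=0,i=12
  #..|#  b4=1 t=0,i=0
  .##|.  b3=0 t=0,i=4
  .#.|#  b2=1 t=0,i=16
  ..#|.  b1=0 t=0,i=3
  ...|.  b0=0 t=0,i=1
  bits 00010100 = 20

20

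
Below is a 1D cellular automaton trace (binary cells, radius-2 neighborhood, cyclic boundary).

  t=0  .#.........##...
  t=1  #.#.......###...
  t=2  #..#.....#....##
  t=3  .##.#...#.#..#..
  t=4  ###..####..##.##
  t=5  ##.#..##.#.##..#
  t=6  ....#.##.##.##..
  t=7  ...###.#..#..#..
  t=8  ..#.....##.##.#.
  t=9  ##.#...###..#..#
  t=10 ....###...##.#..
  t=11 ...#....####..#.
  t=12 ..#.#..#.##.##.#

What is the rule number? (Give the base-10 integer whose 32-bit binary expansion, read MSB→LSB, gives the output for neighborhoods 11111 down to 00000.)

3257318252

  #####|#  b31=1 t=4,i=0
  ####.|#  b30=1 t=4,i=1
  ###.#|.  b29=0 t=5,i=1
  ###..|.  b28=0 t=1,i=12
  ##.##|.  b27=0 t=4,i=13
  ##.#.|.  b26=0 t=3,i=3
  ##..#|#  b25=1 t=2,i=1
  ##...|.  b24=0 t=0,i=13
  #.###|.  b23=0 t=4,i=14
  #.##.|.  b22=0 t=5,i=11
  #.#.#|#  b21=1 t=5,i=9
  #.#..|.  b20=0 t=1,i=2
  #..##|.  b19=0 t=4,i=4
  #..#.|#  b18=1 t=2,i=2
  #...#|#  b17=1 t=1,i=14
  #....|.  b16=0 t=0,i=3
  .####|#  b15=1 t=4,i=6
  .###.|.  b14=0 t=1,i=11
  .##.#|#  b13=1 t=3,i=2
  .##..|#  b12=1 t=0,i=12
  .#.##|#  b11=1 t=5,i=10
  .#.#.|.  b10=0 t=1,i=1
  .#..#|#  b9=1 t=3,i=11
  .#...|#  b8=1 t=0,i=2
  ..###|.  b7=0 t=1,i=10
  ..##.|#  b6=1 t=0,i=11
  ..#.#|#  b5=1 t=1,i=0
  ..#..|.  b4=0 t=0,i=1
  ...##|#  b3=1 t=0,i=10
  ...#.|#  b2=1 t=0,i=0
  ....#|.  b1=0 t=0,i=9
  .....|.  b0=0 t=0,i=4
  bits 11000010001001101011101101101100 = 3257318252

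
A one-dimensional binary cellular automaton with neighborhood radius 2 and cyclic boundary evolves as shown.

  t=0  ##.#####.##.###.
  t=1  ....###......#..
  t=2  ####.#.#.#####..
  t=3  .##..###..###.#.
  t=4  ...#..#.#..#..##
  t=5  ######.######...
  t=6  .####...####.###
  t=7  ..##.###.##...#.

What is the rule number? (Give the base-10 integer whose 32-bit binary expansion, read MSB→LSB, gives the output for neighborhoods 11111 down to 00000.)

  [31] ##### => #  t=0,i=5
  [30] ####. => #  t=0,i=6
  [29] ###.# => .  t=0,i=7
  [28] ###.. => .  t=1,i=6
  [27] ##.## => .  t=0,i=2
  [26] ##.#. => .  t=2,i=4
  [25] ##..# => #  t=2,i=14
  [24] ##... => #  t=1,i=7
  [23] #.### => .  t=0,i=3
  [22] #.##. => .  t=0,i=0
  [21] #.#.# => #  t=2,i=5
  [20] #.#.. => #  t=3,i=14
  [19] #..## => .  t=2,i=15
  [18] #..#. => #  t=4,i=5
  [17] #...# => #  t=4,i=1
  [16] #.... => .  t=1,i=8
  [15] .#### => #  t=0,i=4
  [14] .###. => #  t=0,i=13
  [13] .##.# => .  t=0,i=1
  [12] .##.. => .  t=3,i=2
  [11] .#.## => .  t=2,i=8
  [10] .#.#. => #  t=2,i=6
  [9] .#..# => #  t=3,i=15
  [8] .#... => .  t=1,i=14
  [7] ..### => .  t=1,i=4
  [6] ..##. => .  t=3,i=1
  [5] ..#.# => .  t=4,i=6
  [4] ..#.. => #  t=1,i=13
  [3] ...## => #  t=1,i=3
  [2] ...#. => #  t=1,i=12
  [1] ....# => #  t=1,i=2
  [0] ..... => #  t=1,i=0
  bits 11000011001101101100011000011111 = 3275146783

3275146783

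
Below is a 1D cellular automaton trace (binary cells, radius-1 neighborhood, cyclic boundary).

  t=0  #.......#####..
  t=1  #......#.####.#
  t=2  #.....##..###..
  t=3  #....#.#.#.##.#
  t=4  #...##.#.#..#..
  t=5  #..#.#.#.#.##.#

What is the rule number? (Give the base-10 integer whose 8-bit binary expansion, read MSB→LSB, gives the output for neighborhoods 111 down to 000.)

198

  ###|#  b7=1 t=0,i=9
  ##.|#  b6=1 t=0,i=12
  #.#|.  b5=0 t=1,i=8
  #..|.  b4=0 t=0,i=1
  .##|.  b3=0 t=0,i=8
  .#.|#  b2=1 t=0,i=0
  ..#|#  b1=1 t=0,i=7
  ...|.  b0=0 t=0,i=2
  bits 11000110 = 198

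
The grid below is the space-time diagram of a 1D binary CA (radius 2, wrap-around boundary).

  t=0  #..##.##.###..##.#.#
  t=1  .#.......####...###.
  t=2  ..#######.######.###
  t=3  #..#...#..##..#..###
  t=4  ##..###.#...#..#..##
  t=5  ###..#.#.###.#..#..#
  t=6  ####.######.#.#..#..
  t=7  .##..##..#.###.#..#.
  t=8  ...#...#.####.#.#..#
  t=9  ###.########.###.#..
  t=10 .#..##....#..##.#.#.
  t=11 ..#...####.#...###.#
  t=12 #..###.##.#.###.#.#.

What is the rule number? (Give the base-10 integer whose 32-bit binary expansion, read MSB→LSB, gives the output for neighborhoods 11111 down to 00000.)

  [31] ##### => .  t=2,i=4
  [30] ####. => #  t=1,i=11
  [29] ###.# => .  t=2,i=8
  [28] ###.. => #  t=0,i=11
  [27] ##.## => .  t=0,i=5
  [26] ##.#. => #  t=0,i=16
  [25] ##..# => #  t=0,i=1
  [24] ##... => #  t=1,i=13
  [23] #.### => #  t=0,i=9
  [22] #.##. => .  t=0,i=6
  [21] #.#.# => #  t=0,i=17
  [20] #.#.. => .  t=4,i=8
  [19] #..## => .  t=0,i=2
  [18] #..#. => .  t=1,i=0
  [17] #...# => #  t=1,i=14
  [16] #.... => #  t=1,i=3
  [15] .#### => #  t=1,i=10
  [14] .###. => #  t=0,i=10
  [13] .##.# => .  t=0,i=4
  [12] .##.. => .  t=0,i=0
  [11] .#.## => #  t=0,i=18
  [10] .#.#. => #  t=5,i=6
  [9] .#..# => #  t=3,i=8
  [8] .#... => #  t=1,i=2
  [7] ..### => .  t=1,i=9
  [6] ..##. => .  t=0,i=3
  [5] ..#.# => #  t=5,i=5
  [4] ..#.. => .  t=1,i=1
  [3] ...## => #  t=1,i=8
  [2] ...#. => #  t=3,i=6
  [1] ....# => #  t=1,i=7
  [0] ..... => #  t=1,i=4
  bits 01010111101000111100111100101111 = 1470353199

1470353199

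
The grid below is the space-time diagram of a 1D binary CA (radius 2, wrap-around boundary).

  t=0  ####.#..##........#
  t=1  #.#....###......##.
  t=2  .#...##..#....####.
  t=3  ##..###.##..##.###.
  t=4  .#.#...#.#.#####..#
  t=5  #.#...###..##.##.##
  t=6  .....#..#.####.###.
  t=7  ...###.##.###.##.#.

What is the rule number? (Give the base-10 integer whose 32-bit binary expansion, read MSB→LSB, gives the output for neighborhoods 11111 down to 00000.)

1485616254

  ##### -> .   bit 31 = 0  t=0,i=1
  ####. -> #   bit 30 = 1  t=0,i=2
  ###.# -> .   bit 29 = 0  t=0,i=3
  ###.. -> #   bit 28 = 1  t=1,i=9
  ##.## -> #   bit 27 = 1  t=3,i=7
  ##.#. -> .   bit 26 = 0  t=0,i=4
  ##..# -> .   bit 25 = 0  t=2,i=7
  ##... -> .   bit 24 = 0  t=0,i=10
  #.### -> #   bit 23 = 1  t=3,i=15
  #.##. -> .   bit 22 = 0  t=3,i=0
  #.#.# -> .   bit 21 = 0  t=1,i=0
  #.#.. -> .   bit 20 = 0  t=0,i=5
  #..## -> #   bit 19 = 1  t=0,i=7
  #..#. -> #   bit 18 = 1  t=2,i=0
  #...# -> .   bit 17 = 0  t=2,i=3
  #.... -> .   bit 16 = 0  t=0,i=11
  .#### -> #   bit 15 = 1  t=0,i=0
  .###. -> .   bit 14 = 0  t=1,i=8
  .##.# -> #   bit 13 = 1  t=1,i=17
  .##.. -> #   bit 12 = 1  t=0,i=9
  .#.## -> .   bit 11 = 0  t=4,i=10
  .#.#. -> #   bit 10 = 1  t=1,i=1
  .#..# -> .   bit 9 = 0  t=0,i=6
  .#... -> .   bit 8 = 0  t=1,i=3
  ..### -> .   bit 7 = 0  t=0,i=18
  ..##. -> #   bit 6 = 1  t=0,i=8
  ..#.# -> #   bit 5 = 1  t=4,i=7
  ..#.. -> #   bit 4 = 1  t=2,i=1
  ...## -> #   bit 3 = 1  t=0,i=17
  ...#. -> #   bit 2 = 1  t=4,i=6
  ....# -> #   bit 1 = 1  t=0,i=16
  ..... -> .   bit 0 = 0  t=0,i=12
  bits 01011000100011001011010001111110 = 1485616254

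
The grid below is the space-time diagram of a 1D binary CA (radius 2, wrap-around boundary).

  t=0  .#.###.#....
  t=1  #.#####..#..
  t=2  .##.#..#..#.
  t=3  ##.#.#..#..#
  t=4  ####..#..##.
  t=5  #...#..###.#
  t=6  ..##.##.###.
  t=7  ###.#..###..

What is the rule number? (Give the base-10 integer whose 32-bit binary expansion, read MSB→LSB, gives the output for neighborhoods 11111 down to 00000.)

2930461260

  [31] ##### => #  t=1,i=4
  [30] ####. => .  t=1,i=5
  [29] ###.# => #  t=0,i=5
  [28] ###.. => .  t=1,i=6
  [27] ##.## => #  t=4,i=11
  [26] ##.#. => #  t=0,i=6
  [25] ##..# => #  t=1,i=7
  [24] ##... => .  t=5,i=1
  [23] #.### => #  t=0,i=3
  [22] #.##. => .  t=5,i=11
  [21] #.#.# => #  t=3,i=3
  [20] #.#.. => .  t=0,i=7
  [19] #..## => #  t=2,i=0
  [18] #..#. => .  t=1,i=8
  [17] #...# => #  t=5,i=2
  [16] #.... => #  t=0,i=9
  [15] .#### => .  t=1,i=3
  [14] .###. => #  t=0,i=4
  [13] .##.# => .  t=2,i=2
  [12] .##.. => .  t=5,i=0
  [11] .#.## => #  t=0,i=2
  [10] .#.#. => .  t=3,i=4
  [9] .#..# => #  t=1,i=10
  [8] .#... => .  t=0,i=8
  [7] ..### => .  t=3,i=11
  [6] ..##. => #  t=2,i=1
  [5] ..#.# => .  t=0,i=1
  [4] ..#.. => .  t=1,i=9
  [3] ...## => #  t=6,i=1
  [2] ...#. => #  t=0,i=0
  [1] ....# => .  t=0,i=11
  [0] ..... => .  t=0,i=10
  bits 10101110101010110100101001001100 = 2930461260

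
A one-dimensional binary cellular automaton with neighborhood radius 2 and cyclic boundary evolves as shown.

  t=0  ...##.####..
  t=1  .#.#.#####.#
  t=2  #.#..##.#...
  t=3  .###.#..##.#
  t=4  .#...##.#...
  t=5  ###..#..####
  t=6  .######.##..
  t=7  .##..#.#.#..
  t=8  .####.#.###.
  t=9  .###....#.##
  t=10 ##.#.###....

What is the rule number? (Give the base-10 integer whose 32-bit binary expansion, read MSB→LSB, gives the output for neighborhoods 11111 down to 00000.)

  nb #####: next=.  (t=1,i=7, bit31=0)
  nb ####.: next=#  (t=0,i=8, bit30=1)
  nb ###.#: next=.  (t=1,i=9, bit29=0)
  nb ###..: next=#  (t=0,i=9, bit28=1)
  nb ##.##: next=#  (t=0,i=5, bit27=1)
  nb ##.#.: next=.  (t=1,i=10, bit26=0)
  nb ##..#: next=#  (t=5,i=3, bit25=1)
  nb ##...: next=.  (t=0,i=10, bit24=0)
  nb #.###: next=#  (t=0,i=6, bit23=1)
  nb #.##.: next=.  (t=6,i=8, bit22=0)
  nb #.#.#: next=.  (t=1,i=1, bit21=0)
  nb #.#..: next=#  (t=2,i=2, bit20=1)
  nb #..##: next=.  (t=2,i=4, bit19=0)
  nb #..#.: next=#  (t=5,i=4, bit18=1)
  nb #...#: next=.  (t=2,i=10, bit17=0)
  nb #....: next=#  (t=0,i=11, bit16=1)
  nb .####: next=#  (t=0,i=7, bit15=1)
  nb .###.: next=.  (t=3,i=2, bit14=0)
  nb .##.#: next=.  (t=0,i=4, bit13=0)
  nb .##..: next=#  (t=6,i=9, bit12=1)
  nb .#.##: next=.  (t=1,i=4, bit11=0)
  nb .#.#.: next=#  (t=1,i=0, bit10=1)
  nb .#..#: next=#  (t=2,i=3, bit9=1)
  nb .#...: next=#  (t=2,i=9, bit8=1)
  nb ..###: next=#  (t=5,i=8, bit7=1)
  nb ..##.: next=#  (t=0,i=3, bit6=1)
  nb ..#.#: next=.  (t=2,i=0, bit5=0)
  nb ..#..: next=#  (t=4,i=1, bit4=1)
  nb ...##: next=.  (t=0,i=2, bit3=0)
  nb ...#.: next=#  (t=2,i=11, bit2=1)
  nb ....#: next=#  (t=0,i=1, bit1=1)
  nb .....: next=.  (t=0,i=0, bit0=0)
  bits 01011010100101011001011111010110 = 1519753174

1519753174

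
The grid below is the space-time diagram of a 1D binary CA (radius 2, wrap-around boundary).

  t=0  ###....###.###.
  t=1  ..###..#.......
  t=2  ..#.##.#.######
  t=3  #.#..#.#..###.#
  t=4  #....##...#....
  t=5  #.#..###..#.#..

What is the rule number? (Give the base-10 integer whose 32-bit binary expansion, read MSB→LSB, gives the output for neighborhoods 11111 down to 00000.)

2468459761

  ##### -> #   bit 31 = 1  t=2,i=11
  ####. -> .   bit 30 = 0  t=2,i=13
  ###.# -> .   bit 29 = 0  t=0,i=9
  ###.. -> #   bit 28 = 1  t=0,i=2
  ##.## -> .   bit 27 = 0  t=0,i=10
  ##.#. -> .   bit 26 = 0  t=2,i=6
  ##..# -> #   bit 25 = 1  t=1,i=5
  ##... -> #   bit 24 = 1  t=0,i=3
  #.### -> .   bit 23 = 0  t=0,i=0
  #.##. -> .   bit 22 = 0  t=2,i=4
  #.#.# -> #   bit 21 = 1  t=2,i=7
  #.#.. -> .   bit 20 = 0  t=3,i=2
  #..## -> .   bit 19 = 0  t=3,i=9
  #..#. -> .   bit 18 = 0  t=1,i=6
  #...# -> .   bit 17 = 0  t=4,i=8
  #.... -> #   bit 16 = 1  t=0,i=4
  .#### -> #   bit 15 = 1  t=2,i=10
  .###. -> .   bit 14 = 0  t=0,i=1
  .##.# -> #   bit 13 = 1  t=2,i=5
  .##.. -> #   bit 12 = 1  t=4,i=6
  .#.## -> .   bit 11 = 0  t=2,i=3
  .#.#. -> #   bit 10 = 1  t=3,i=6
  .#..# -> .   bit 9 = 0  t=3,i=3
  .#... -> .   bit 8 = 0  t=1,i=8
  ..### -> #   bit 7 = 1  t=0,i=7
  ..##. -> #   bit 6 = 1  t=4,i=5
  ..#.# -> #   bit 5 = 1  t=2,i=2
  ..#.. -> #   bit 4 = 1  t=1,i=7
  ...## -> .   bit 3 = 0  t=0,i=6
  ...#. -> .   bit 2 = 0  t=4,i=9
  ....# -> .   bit 1 = 0  t=0,i=5
  ..... -> #   bit 0 = 1  t=1,i=10
  bits 10010011001000011011010011110001 = 2468459761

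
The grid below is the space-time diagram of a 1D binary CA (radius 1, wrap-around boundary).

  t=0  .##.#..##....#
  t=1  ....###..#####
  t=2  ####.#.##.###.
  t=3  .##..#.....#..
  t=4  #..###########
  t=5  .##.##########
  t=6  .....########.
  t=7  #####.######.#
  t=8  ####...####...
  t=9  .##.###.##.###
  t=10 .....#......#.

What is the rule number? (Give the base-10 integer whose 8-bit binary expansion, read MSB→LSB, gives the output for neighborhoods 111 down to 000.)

151

  nb ###: next=#  (t=1,i=5, bit7=1)
  nb ##.: next=.  (t=0,i=2, bit6=0)
  nb #.#: next=.  (t=0,i=0, bit5=0)
  nb #..: next=#  (t=0,i=5, bit4=1)
  nb .##: next=.  (t=0,i=1, bit3=0)
  nb .#.: next=#  (t=0,i=4, bit2=1)
  nb ..#: next=#  (t=0,i=6, bit1=1)
  nb ...: next=#  (t=0,i=10, bit0=1)
  bits 10010111 = 151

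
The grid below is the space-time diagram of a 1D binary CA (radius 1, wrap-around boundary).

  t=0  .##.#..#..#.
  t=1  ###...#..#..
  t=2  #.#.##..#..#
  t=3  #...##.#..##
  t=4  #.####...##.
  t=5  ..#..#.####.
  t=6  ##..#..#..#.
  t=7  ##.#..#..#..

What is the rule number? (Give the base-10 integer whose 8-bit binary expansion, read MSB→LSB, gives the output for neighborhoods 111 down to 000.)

  nb ###: next=.  (t=1,i=1, bit7=0)
  nb ##.: next=#  (t=0,i=2, bit6=1)
  nb #.#: next=.  (t=0,i=3, bit5=0)
  nb #..: next=.  (t=0,i=5, bit4=0)
  nb .##: next=#  (t=0,i=1, bit3=1)
  nb .#.: next=.  (t=0,i=4, bit2=0)
  nb ..#: next=#  (t=0,i=0, bit1=1)
  nb ...: next=#  (t=1,i=4, bit0=1)
  bits 01001011 = 75

75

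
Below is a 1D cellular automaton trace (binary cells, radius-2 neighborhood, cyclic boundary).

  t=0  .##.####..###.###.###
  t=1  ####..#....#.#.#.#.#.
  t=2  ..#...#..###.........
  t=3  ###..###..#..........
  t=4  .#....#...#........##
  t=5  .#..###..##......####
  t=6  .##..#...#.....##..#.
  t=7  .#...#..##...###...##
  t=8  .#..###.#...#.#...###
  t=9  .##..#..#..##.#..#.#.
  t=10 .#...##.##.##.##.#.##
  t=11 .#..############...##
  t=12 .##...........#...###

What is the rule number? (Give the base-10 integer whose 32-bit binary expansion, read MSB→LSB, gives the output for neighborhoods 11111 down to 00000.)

1213227646

  #####|.  b31=0 t=11,i=6
  ####.|#  b30=1 t=0,i=6
  ###.#|.  b29=0 t=0,i=12
  ###..|.  b28=0 t=0,i=7
  ##.##|#  b27=1 t=0,i=0
  ##.#.|.  b26=0 t=4,i=0
  ##..#|.  b25=0 t=0,i=8
  ##...|.  b24=0 t=2,i=12
  #.###|.  b23=0 t=0,i=4
  #.##.|#  b22=1 t=0,i=1
  #.#.#|.  b21=0 t=1,i=13
  #.#..|#  b20=1 t=4,i=1
  #..##|.  b19=0 t=0,i=9
  #..#.|.  b18=0 t=1,i=5
  #...#|.  b17=0 t=2,i=4
  #....|.  b16=0 t=1,i=8
  .####|.  b15=0 t=0,i=5
  .###.|#  b14=1 t=0,i=11
  .##.#|#  b13=1 t=0,i=2
  .##..|.  b12=0 t=5,i=10
  .#.##|.  b11=0 t=1,i=20
  .#.#.|.  b10=0 t=1,i=12
  .#..#|#  b9=1 t=2,i=7
  .#...|.  b8=0 t=1,i=7
  ..###|.  b7=0 t=0,i=10
  ..##.|#  b6=1 t=4,i=19
  ..#.#|#  b5=1 t=1,i=11
  ..#..|#  b4=1 t=1,i=6
  ...##|#  b3=1 t=3,i=20
  ...#.|#  b2=1 t=1,i=10
  ....#|#  b1=1 t=1,i=9
  .....|.  b0=0 t=2,i=14
  bits 01001000010100000110001001111110 = 1213227646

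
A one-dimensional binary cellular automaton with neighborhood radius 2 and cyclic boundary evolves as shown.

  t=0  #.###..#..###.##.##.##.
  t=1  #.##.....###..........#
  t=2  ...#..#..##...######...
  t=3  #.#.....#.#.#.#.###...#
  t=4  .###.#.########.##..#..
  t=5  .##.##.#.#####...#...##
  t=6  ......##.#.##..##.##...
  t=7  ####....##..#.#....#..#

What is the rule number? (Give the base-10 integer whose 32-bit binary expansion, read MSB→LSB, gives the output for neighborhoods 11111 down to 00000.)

  #####|#  b31=1 t=2,i=16
  ####.|#  b30=1 t=2,i=18
  ###.#|.  b29=0 t=0,i=12
  ###..|.  b28=0 t=0,i=4
  ##.##|.  b27=0 t=0,i=13
  ##.#.|#  b26=1 t=0,i=22
  ##..#|.  b25=0 t=0,i=5
  ##...|.  b24=0 t=1,i=4
  #.###|#  b23=1 t=0,i=2
  #.##.|.  b22=0 t=0,i=14
  #.#.#|#  b21=1 t=0,i=0
  #.#..|#  b20=1 t=3,i=2
  #..##|#  b19=1 t=0,i=9
  #..#.|.  b18=0 t=0,i=6
  #...#|#  b17=1 t=2,i=12
  #....|.  b16=0 t=1,i=5
  .####|.  b15=0 t=2,i=15
  .###.|#  b14=1 t=0,i=3
  .##.#|.  b13=0 t=0,i=15
  .##..|#  b12=1 t=1,i=3
  .#.##|.  b11=0 t=0,i=1
  .#.#.|#  b10=1 t=3,i=9
  .#..#|.  b9=0 t=0,i=8
  .#...|#  b8=1 t=3,i=3
  ..###|#  b7=1 t=0,i=10
  ..##.|.  b6=0 t=1,i=22
  ..#.#|#  b5=1 t=3,i=8
  ..#..|.  b4=0 t=0,i=7
  ...##|.  b3=0 t=1,i=8
  ...#.|#  b2=1 t=2,i=2
  ....#|.  b1=0 t=1,i=7
  .....|#  b0=1 t=1,i=6
  bits 11000100101110100101010110100101 = 3300545957

3300545957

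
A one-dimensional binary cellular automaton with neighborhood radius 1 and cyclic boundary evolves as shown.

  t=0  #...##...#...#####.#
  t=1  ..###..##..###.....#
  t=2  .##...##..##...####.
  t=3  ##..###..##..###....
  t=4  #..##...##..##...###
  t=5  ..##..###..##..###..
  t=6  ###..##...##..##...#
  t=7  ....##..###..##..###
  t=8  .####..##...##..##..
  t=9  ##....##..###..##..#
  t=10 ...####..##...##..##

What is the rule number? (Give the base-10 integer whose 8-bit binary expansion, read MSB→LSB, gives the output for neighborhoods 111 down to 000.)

  nb ###: next=.  (t=0,i=14, bit7=0)
  nb ##.: next=.  (t=0,i=0, bit6=0)
  nb #.#: next=.  (t=0,i=18, bit5=0)
  nb #..: next=.  (t=0,i=1, bit4=0)
  nb .##: next=#  (t=0,i=4, bit3=1)
  nb .#.: next=.  (t=0,i=9, bit2=0)
  nb ..#: next=#  (t=0,i=3, bit1=1)
  nb ...: next=#  (t=0,i=2, bit0=1)
  bits 00001011 = 11

11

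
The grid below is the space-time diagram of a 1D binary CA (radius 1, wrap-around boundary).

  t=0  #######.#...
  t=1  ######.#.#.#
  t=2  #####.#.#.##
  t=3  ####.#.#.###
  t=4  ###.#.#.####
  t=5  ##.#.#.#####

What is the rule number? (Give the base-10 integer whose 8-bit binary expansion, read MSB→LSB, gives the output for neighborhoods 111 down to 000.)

186

  ###|#  b7=1 t=0,i=1
  ##.|.  b6=0 t=0,i=6
  #.#|#  b5=1 t=0,i=7
  #..|#  b4=1 t=0,i=9
  .##|#  b3=1 t=0,i=0
  .#.|.  b2=0 t=0,i=8
  ..#|#  b1=1 t=0,i=11
  ...|.  b0=0 t=0,i=10
  bits 10111010 = 186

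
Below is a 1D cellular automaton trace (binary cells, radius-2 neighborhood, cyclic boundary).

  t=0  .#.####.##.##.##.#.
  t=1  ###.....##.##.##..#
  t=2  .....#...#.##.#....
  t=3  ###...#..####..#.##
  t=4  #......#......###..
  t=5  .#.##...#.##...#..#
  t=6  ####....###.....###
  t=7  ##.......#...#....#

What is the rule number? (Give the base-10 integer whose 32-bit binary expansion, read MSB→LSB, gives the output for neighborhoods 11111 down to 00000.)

  ##### -> #   bit 31 = 1  t=3,i=0
  ####. -> .   bit 30 = 0  t=0,i=5
  ###.# -> .   bit 29 = 0  t=0,i=6
  ###.. -> .   bit 28 = 0  t=1,i=2
  ##.## -> .   bit 27 = 0  t=0,i=7
  ##.#. -> .   bit 26 = 0  t=0,i=16
  ##..# -> .   bit 25 = 0  t=1,i=16
  ##... -> .   bit 24 = 0  t=1,i=3
  #.### -> .   bit 23 = 0  t=0,i=3
  #.##. -> #   bit 22 = 1  t=0,i=8
  #.#.# -> #   bit 21 = 1  t=5,i=1
  #.#.. -> .   bit 20 = 0  t=0,i=17
  #..## -> .   bit 19 = 0  t=1,i=17
  #..#. -> #   bit 18 = 1  t=0,i=0
  #...# -> .   bit 17 = 0  t=2,i=7
  #.... -> .   bit 16 = 0  t=1,i=4
  .#### -> .   bit 15 = 0  t=0,i=4
  .###. -> #   bit 14 = 1  t=4,i=15
  .##.# -> #   bit 13 = 1  t=0,i=9
  .##.. -> .   bit 12 = 0  t=1,i=15
  .#.## -> #   bit 11 = 1  t=0,i=2
  .#.#. -> #   bit 10 = 1  t=5,i=0
  .#..# -> #   bit 9 = 1  t=0,i=18
  .#... -> #   bit 8 = 1  t=2,i=6
  ..### -> .   bit 7 = 0  t=1,i=18
  ..##. -> .   bit 6 = 0  t=1,i=8
  ..#.# -> #   bit 5 = 1  t=0,i=1
  ..#.. -> .   bit 4 = 0  t=2,i=5
  ...## -> .   bit 3 = 0  t=1,i=7
  ...#. -> .   bit 2 = 0  t=2,i=4
  ....# -> .   bit 1 = 0  t=1,i=6
  ..... -> #   bit 0 = 1  t=1,i=5
  bits 10000000011001000110111100100001 = 2154065697

2154065697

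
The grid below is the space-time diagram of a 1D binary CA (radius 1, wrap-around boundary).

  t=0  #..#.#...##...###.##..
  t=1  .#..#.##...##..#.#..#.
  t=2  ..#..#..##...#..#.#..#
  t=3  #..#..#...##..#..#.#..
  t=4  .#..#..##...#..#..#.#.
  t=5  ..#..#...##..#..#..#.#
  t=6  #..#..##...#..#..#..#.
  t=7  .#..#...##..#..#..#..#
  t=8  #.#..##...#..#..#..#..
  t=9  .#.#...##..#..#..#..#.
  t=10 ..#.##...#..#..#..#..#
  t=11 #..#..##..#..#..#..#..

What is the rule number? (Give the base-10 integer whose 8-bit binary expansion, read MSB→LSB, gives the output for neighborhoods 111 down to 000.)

177

  ###|#  b7=1 t=0,i=15
  ##.|.  b6=0 t=0,i=10
  #.#|#  b5=1 t=0,i=4
  #..|#  b4=1 t=0,i=1
  .##|.  b3=0 t=0,i=9
  .#.|.  b2=0 t=0,i=0
  ..#|.  b1=0 t=0,i=2
  ...|#  b0=1 t=0,i=7
  bits 10110001 = 177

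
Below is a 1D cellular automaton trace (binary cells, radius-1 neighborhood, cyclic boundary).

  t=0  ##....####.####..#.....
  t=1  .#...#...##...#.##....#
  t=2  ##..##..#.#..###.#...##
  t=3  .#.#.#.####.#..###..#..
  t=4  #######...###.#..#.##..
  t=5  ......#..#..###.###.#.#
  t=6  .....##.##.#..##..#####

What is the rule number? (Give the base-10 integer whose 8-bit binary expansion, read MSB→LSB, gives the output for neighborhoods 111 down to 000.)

102

  [7] ### => .  t=0,i=7
  [6] ##. => #  t=0,i=1
  [5] #.# => #  t=0,i=10
  [4] #.. => .  t=0,i=2
  [3] .## => .  t=0,i=0
  [2] .#. => #  t=0,i=17
  [1] ..# => #  t=0,i=5
  [0] ... => .  t=0,i=3
  bits 01100110 = 102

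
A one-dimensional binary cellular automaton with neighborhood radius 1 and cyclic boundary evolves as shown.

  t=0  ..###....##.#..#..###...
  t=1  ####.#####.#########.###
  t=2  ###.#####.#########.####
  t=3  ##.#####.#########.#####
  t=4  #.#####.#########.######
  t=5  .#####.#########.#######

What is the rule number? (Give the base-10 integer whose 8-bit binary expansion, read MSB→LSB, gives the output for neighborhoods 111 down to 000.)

  ###|#  b7=1 t=0,i=3
  ##.|.  b6=0 t=0,i=4
  #.#|#  b5=1 t=0,i=11
  #..|#  b4=1 t=0,i=5
  .##|#  b3=1 t=0,i=2
  .#.|#  b2=1 t=0,i=12
  ..#|#  b1=1 t=0,i=1
  ...|#  b0=1 t=0,i=0
  bits 10111111 = 191

191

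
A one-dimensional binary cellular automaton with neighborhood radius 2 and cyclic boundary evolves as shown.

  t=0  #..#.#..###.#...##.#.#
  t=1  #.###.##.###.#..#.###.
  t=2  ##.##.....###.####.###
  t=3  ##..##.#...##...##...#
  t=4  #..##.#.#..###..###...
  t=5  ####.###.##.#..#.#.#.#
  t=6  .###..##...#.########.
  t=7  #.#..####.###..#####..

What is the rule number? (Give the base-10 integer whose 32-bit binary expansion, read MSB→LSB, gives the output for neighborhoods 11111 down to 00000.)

  nb #####: next=#  (t=2,i=21, bit31=1)
  nb ####.: next=#  (t=2,i=0, bit30=1)
  nb ###.#: next=#  (t=0,i=10, bit29=1)
  nb ###..: next=.  (t=3,i=1, bit28=0)
  nb ##.##: next=.  (t=1,i=5, bit27=0)
  nb ##.#.: next=#  (t=0,i=11, bit26=1)
  nb ##..#: next=.  (t=0,i=1, bit25=0)
  nb ##...: next=#  (t=2,i=5, bit24=1)
  nb #.###: next=.  (t=1,i=2, bit23=0)
  nb #.##.: next=.  (t=0,i=21, bit22=0)
  nb #.#.#: next=#  (t=0,i=19, bit21=1)
  nb #.#..: next=.  (t=0,i=5, bit20=0)
  nb #..##: next=#  (t=0,i=7, bit19=1)
  nb #..#.: next=#  (t=0,i=2, bit18=1)
  nb #...#: next=.  (t=0,i=14, bit17=0)
  nb #....: next=.  (t=2,i=6, bit16=0)
  nb .####: next=.  (t=2,i=15, bit15=0)
  nb .###.: next=#  (t=0,i=9, bit14=1)
  nb .##.#: next=.  (t=0,i=17, bit13=0)
  nb .##..: next=#  (t=0,i=0, bit12=1)
  nb .#.##: next=#  (t=0,i=20, bit11=1)
  nb .#.#.: next=#  (t=0,i=4, bit10=1)
  nb .#..#: next=#  (t=0,i=6, bit9=1)
  nb .#...: next=#  (t=0,i=13, bit8=1)
  nb ..###: next=.  (t=0,i=8, bit7=0)
  nb ..##.: next=#  (t=0,i=16, bit6=1)
  nb ..#.#: next=#  (t=0,i=3, bit5=1)
  nb ..#..: next=#  (t=4,i=0, bit4=1)
  nb ...##: next=.  (t=0,i=15, bit3=0)
  nb ...#.: next=#  (t=4,i=21, bit2=1)
  nb ....#: next=.  (t=2,i=8, bit1=0)
  nb .....: next=#  (t=2,i=7, bit0=1)
  bits 11100101001011000101111101110101 = 3844890485

3844890485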